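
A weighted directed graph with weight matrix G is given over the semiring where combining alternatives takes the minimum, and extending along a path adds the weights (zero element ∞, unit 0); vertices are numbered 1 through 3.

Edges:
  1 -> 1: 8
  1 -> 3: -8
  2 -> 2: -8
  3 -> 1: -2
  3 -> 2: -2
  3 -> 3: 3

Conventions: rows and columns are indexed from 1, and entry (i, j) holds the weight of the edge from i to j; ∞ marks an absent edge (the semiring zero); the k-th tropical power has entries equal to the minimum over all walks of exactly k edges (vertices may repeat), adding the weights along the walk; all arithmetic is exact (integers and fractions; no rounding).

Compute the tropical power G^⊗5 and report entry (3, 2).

G^⊗2:
  [-10, -10, -5]
  [∞, -16, ∞]
  [1, -10, -10]
G^⊗3:
  [-7, -18, -18]
  [∞, -24, ∞]
  [-12, -18, -7]
G^⊗4:
  [-20, -26, -15]
  [∞, -32, ∞]
  [-9, -26, -20]
G^⊗5:
  [-17, -34, -28]
  [∞, -40, ∞]
  [-22, -34, -17]
Key observation: the optimum is the walk 3->2->2->2->2->2, with weight (-2) + (-8) + (-8) + (-8) + (-8) = -34.
Optimal value attained by: walk 3->2->2->2->2->2.
Answer: (G^⊗5)[3][2] = -34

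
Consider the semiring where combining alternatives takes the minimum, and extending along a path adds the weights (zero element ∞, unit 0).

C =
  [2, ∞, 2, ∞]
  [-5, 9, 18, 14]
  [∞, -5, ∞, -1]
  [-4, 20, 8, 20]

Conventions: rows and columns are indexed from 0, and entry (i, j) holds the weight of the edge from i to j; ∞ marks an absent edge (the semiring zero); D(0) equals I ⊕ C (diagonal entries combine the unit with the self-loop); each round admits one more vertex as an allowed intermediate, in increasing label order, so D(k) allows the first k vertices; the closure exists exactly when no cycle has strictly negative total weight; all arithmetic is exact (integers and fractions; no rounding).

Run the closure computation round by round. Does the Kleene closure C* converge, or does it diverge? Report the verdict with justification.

D(0):
  [0, ∞, 2, ∞]
  [-5, 0, 18, 14]
  [∞, -5, 0, -1]
  [-4, 20, 8, 0]
D(1):
  [0, ∞, 2, ∞]
  [-5, 0, -3, 14]
  [∞, -5, 0, -1]
  [-4, 20, -2, 0]
Detection: at round 2, diagonal entry (2, 2) turns strictly negative.
Key observation: the cycle 2->1->0->2 has total weight (-5) + (-5) + 2, which is strictly negative.
Answer: DIVERGES — negative cycle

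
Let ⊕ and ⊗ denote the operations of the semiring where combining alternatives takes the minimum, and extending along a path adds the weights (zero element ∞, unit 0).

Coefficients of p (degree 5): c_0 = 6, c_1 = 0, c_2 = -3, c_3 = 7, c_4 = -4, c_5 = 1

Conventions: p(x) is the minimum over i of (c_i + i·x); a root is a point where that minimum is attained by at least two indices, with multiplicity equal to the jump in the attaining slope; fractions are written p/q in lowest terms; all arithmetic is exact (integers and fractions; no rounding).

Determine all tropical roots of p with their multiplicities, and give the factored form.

hull edge (i=0, c=6) to (i=1, c=0): slope -6, span 1
hull edge (i=1, c=0) to (i=2, c=-3): slope -3, span 1
hull edge (i=2, c=-3) to (i=4, c=-4): slope -1/2, span 2
hull edge (i=4, c=-4) to (i=5, c=1): slope 5, span 1
Factored form: p(x) = 1 ⊗ (x ⊕ (-5)) ⊗ (x ⊕ 1/2) ⊗ (x ⊕ 1/2) ⊗ (x ⊕ 3) ⊗ (x ⊕ 6)
Answer: roots = -5 (mult 1), 1/2 (mult 2), 3 (mult 1), 6 (mult 1)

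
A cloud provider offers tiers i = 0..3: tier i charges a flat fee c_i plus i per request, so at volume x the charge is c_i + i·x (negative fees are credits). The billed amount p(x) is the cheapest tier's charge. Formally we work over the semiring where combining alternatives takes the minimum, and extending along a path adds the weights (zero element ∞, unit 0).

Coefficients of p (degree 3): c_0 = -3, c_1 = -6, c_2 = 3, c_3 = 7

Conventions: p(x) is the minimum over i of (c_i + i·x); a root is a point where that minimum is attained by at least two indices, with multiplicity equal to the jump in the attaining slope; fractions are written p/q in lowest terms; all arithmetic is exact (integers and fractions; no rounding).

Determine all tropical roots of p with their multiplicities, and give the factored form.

hull edge (i=0, c=-3) to (i=1, c=-6): slope -3, span 1
hull edge (i=1, c=-6) to (i=3, c=7): slope 13/2, span 2
Factored form: p(x) = 7 ⊗ (x ⊕ (-13/2)) ⊗ (x ⊕ (-13/2)) ⊗ (x ⊕ 3)
Answer: roots = -13/2 (mult 2), 3 (mult 1)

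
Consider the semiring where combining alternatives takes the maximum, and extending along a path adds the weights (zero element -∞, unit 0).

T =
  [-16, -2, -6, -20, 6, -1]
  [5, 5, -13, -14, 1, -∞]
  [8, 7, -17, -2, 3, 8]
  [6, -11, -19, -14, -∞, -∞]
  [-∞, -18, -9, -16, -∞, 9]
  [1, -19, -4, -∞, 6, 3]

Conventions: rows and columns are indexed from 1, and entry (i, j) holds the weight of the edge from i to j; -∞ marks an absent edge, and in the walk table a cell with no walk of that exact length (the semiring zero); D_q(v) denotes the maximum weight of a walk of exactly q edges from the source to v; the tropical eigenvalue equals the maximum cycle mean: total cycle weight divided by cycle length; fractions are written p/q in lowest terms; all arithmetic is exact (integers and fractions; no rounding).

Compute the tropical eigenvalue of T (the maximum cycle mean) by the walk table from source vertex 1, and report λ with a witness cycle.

q=0: [0, -∞, -∞, -∞, -∞, -∞]
q=1: [-16, -2, -6, -20, 6, -1]
q=2: [3, 3, -3, -8, 5, 15]
q=3: [16, 8, 11, -5, 21, 18]
q=4: [19, 18, 14, 9, 24, 30]
q=5: [31, 23, 26, 12, 36, 33]
q=6: [34, 33, 29, 24, 39, 45]
Optimal cycle mean attained by: cycle 5->6->5, total 9 + 6, length 2.
Answer: λ = 15/2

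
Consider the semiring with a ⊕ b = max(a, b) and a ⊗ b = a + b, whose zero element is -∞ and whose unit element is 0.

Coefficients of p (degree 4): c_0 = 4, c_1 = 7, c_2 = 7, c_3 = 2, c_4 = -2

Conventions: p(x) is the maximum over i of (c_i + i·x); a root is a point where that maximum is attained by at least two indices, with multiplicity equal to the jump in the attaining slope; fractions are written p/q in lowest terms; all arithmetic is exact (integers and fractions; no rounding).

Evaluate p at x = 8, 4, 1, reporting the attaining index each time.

p(8) = max(4+0·8=4, 7+1·8=15, 7+2·8=23, 2+3·8=26, -2+4·8=30) = 30 (attained by i=4)
p(4) = max(4+0·4=4, 7+1·4=11, 7+2·4=15, 2+3·4=14, -2+4·4=14) = 15 (attained by i=2)
p(1) = max(4+0·1=4, 7+1·1=8, 7+2·1=9, 2+3·1=5, -2+4·1=2) = 9 (attained by i=2)
Answer: p(8) = 30; p(4) = 15; p(1) = 9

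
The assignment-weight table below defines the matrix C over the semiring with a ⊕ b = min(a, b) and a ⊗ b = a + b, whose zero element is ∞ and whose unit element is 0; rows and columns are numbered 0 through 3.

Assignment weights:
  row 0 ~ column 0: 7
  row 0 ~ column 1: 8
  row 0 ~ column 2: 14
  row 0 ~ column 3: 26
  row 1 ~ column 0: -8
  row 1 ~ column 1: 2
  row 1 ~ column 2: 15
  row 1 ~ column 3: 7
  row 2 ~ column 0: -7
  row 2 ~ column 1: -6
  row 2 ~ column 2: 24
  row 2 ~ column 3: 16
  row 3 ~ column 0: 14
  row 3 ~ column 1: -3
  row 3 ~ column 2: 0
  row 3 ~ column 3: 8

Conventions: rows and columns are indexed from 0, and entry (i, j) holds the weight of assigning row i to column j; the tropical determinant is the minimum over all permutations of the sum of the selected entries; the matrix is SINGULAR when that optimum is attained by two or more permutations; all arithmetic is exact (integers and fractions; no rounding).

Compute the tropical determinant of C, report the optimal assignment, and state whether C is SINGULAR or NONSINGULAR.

σ = (0, 1, 2, 3): 7 + 2 + 24 + 8 = 41
σ = (0, 1, 3, 2): 7 + 2 + 16 + 0 = 25
σ = (0, 2, 1, 3): 7 + 15 + (-6) + 8 = 24
σ = (0, 2, 3, 1): 7 + 15 + 16 + (-3) = 35
σ = (0, 3, 1, 2): 7 + 7 + (-6) + 0 = 8
σ = (0, 3, 2, 1): 7 + 7 + 24 + (-3) = 35
σ = (1, 0, 2, 3): 8 + (-8) + 24 + 8 = 32
σ = (1, 0, 3, 2): 8 + (-8) + 16 + 0 = 16
σ = (1, 2, 0, 3): 8 + 15 + (-7) + 8 = 24
σ = (1, 2, 3, 0): 8 + 15 + 16 + 14 = 53
σ = (1, 3, 0, 2): 8 + 7 + (-7) + 0 = 8
σ = (1, 3, 2, 0): 8 + 7 + 24 + 14 = 53
σ = (2, 0, 1, 3): 14 + (-8) + (-6) + 8 = 8
σ = (2, 0, 3, 1): 14 + (-8) + 16 + (-3) = 19
σ = (2, 1, 0, 3): 14 + 2 + (-7) + 8 = 17
σ = (2, 1, 3, 0): 14 + 2 + 16 + 14 = 46
σ = (2, 3, 0, 1): 14 + 7 + (-7) + (-3) = 11
σ = (2, 3, 1, 0): 14 + 7 + (-6) + 14 = 29
σ = (3, 0, 1, 2): 26 + (-8) + (-6) + 0 = 12
σ = (3, 0, 2, 1): 26 + (-8) + 24 + (-3) = 39
σ = (3, 1, 0, 2): 26 + 2 + (-7) + 0 = 21
σ = (3, 1, 2, 0): 26 + 2 + 24 + 14 = 66
σ = (3, 2, 0, 1): 26 + 15 + (-7) + (-3) = 31
σ = (3, 2, 1, 0): 26 + 15 + (-6) + 14 = 49
Optimal value attained by: σ = (0, 3, 1, 2).
Answer: det⊕(C) = 8; verdict: SINGULAR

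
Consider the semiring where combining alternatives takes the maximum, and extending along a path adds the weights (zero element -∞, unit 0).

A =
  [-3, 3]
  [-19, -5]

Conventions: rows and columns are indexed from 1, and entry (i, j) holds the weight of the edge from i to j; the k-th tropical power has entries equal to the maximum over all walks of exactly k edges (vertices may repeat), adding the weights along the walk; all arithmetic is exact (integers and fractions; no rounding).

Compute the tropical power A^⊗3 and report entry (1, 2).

A^⊗2:
  [-6, 0]
  [-22, -10]
A^⊗3:
  [-9, -3]
  [-25, -15]
Key observation: the optimum is the walk 1->1->1->2, with weight (-3) + (-3) + 3 = -3.
Optimal value attained by: walk 1->1->1->2.
Answer: (A^⊗3)[1][2] = -3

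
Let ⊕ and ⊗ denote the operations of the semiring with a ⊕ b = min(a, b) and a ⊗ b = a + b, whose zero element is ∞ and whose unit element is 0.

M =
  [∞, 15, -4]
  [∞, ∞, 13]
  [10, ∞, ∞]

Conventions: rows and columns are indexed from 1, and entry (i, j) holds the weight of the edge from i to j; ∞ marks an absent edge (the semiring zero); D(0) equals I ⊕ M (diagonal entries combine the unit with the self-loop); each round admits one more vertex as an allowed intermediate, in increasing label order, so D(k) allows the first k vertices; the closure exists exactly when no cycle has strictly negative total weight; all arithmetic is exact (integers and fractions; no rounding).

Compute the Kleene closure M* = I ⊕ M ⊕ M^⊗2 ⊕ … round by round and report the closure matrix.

D(0):
  [0, 15, -4]
  [∞, 0, 13]
  [10, ∞, 0]
D(1):
  [0, 15, -4]
  [∞, 0, 13]
  [10, 25, 0]
D(2):
  [0, 15, -4]
  [∞, 0, 13]
  [10, 25, 0]
D(3):
  [0, 15, -4]
  [23, 0, 13]
  [10, 25, 0]
Answer: M* = [[0, 15, -4], [23, 0, 13], [10, 25, 0]]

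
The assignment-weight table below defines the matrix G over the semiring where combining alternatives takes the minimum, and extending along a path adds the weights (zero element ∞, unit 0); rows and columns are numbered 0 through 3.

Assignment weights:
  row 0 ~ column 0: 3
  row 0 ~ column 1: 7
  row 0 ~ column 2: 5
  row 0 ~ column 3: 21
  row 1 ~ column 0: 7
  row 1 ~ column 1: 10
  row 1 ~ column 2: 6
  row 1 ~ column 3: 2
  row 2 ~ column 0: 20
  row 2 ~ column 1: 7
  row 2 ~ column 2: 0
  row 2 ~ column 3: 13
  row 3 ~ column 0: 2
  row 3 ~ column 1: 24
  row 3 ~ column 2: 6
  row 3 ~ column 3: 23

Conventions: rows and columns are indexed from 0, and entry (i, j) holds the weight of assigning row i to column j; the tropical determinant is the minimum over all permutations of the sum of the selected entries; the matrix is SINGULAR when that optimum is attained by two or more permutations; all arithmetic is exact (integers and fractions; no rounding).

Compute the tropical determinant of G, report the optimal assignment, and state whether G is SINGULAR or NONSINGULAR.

σ = (0, 1, 2, 3): 3 + 10 + 0 + 23 = 36
σ = (0, 1, 3, 2): 3 + 10 + 13 + 6 = 32
σ = (0, 2, 1, 3): 3 + 6 + 7 + 23 = 39
σ = (0, 2, 3, 1): 3 + 6 + 13 + 24 = 46
σ = (0, 3, 1, 2): 3 + 2 + 7 + 6 = 18
σ = (0, 3, 2, 1): 3 + 2 + 0 + 24 = 29
σ = (1, 0, 2, 3): 7 + 7 + 0 + 23 = 37
σ = (1, 0, 3, 2): 7 + 7 + 13 + 6 = 33
σ = (1, 2, 0, 3): 7 + 6 + 20 + 23 = 56
σ = (1, 2, 3, 0): 7 + 6 + 13 + 2 = 28
σ = (1, 3, 0, 2): 7 + 2 + 20 + 6 = 35
σ = (1, 3, 2, 0): 7 + 2 + 0 + 2 = 11
σ = (2, 0, 1, 3): 5 + 7 + 7 + 23 = 42
σ = (2, 0, 3, 1): 5 + 7 + 13 + 24 = 49
σ = (2, 1, 0, 3): 5 + 10 + 20 + 23 = 58
σ = (2, 1, 3, 0): 5 + 10 + 13 + 2 = 30
σ = (2, 3, 0, 1): 5 + 2 + 20 + 24 = 51
σ = (2, 3, 1, 0): 5 + 2 + 7 + 2 = 16
σ = (3, 0, 1, 2): 21 + 7 + 7 + 6 = 41
σ = (3, 0, 2, 1): 21 + 7 + 0 + 24 = 52
σ = (3, 1, 0, 2): 21 + 10 + 20 + 6 = 57
σ = (3, 1, 2, 0): 21 + 10 + 0 + 2 = 33
σ = (3, 2, 0, 1): 21 + 6 + 20 + 24 = 71
σ = (3, 2, 1, 0): 21 + 6 + 7 + 2 = 36
Optimal value attained by: σ = (1, 3, 2, 0).
Answer: det⊕(G) = 11; verdict: NONSINGULAR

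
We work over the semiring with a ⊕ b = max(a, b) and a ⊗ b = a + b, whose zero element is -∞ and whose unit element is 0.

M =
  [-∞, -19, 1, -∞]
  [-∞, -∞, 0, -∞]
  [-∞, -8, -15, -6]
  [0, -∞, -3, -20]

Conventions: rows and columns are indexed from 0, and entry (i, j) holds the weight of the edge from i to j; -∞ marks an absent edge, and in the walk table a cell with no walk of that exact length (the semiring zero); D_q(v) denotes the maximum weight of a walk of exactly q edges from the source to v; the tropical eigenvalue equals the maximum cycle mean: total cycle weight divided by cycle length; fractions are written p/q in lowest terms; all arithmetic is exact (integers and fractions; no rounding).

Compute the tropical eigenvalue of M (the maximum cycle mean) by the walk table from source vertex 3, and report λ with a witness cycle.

q=0: [-∞, -∞, -∞, 0]
q=1: [0, -∞, -3, -20]
q=2: [-20, -11, 1, -9]
q=3: [-9, -7, -11, -5]
q=4: [-5, -19, -7, -17]
Optimal cycle mean attained by: cycle 0->2->3->0, total 1 + (-6) + 0, length 3.
Answer: λ = -5/3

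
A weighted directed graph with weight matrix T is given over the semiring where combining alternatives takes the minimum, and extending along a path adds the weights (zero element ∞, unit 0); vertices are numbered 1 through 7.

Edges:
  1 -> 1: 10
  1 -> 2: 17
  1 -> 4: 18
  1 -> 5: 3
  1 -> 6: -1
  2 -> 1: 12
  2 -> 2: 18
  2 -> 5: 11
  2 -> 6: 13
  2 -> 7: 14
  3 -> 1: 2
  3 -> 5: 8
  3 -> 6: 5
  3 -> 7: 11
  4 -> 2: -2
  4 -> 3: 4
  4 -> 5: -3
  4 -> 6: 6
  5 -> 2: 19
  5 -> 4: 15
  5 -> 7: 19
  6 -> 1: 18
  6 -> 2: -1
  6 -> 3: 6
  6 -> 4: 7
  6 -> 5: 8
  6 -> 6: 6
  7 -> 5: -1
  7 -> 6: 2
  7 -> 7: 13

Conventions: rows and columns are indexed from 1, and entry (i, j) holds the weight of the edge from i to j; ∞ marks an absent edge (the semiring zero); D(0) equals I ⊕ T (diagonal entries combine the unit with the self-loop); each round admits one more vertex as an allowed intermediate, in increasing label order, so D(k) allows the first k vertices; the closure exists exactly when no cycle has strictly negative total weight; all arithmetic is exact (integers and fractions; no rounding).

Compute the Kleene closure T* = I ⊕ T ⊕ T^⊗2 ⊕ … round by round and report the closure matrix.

D(0):
  [0, 17, ∞, 18, 3, -1, ∞]
  [12, 0, ∞, ∞, 11, 13, 14]
  [2, ∞, 0, ∞, 8, 5, 11]
  [∞, -2, 4, 0, -3, 6, ∞]
  [∞, 19, ∞, 15, 0, ∞, 19]
  [18, -1, 6, 7, 8, 0, ∞]
  [∞, ∞, ∞, ∞, -1, 2, 0]
D(1):
  [0, 17, ∞, 18, 3, -1, ∞]
  [12, 0, ∞, 30, 11, 11, 14]
  [2, 19, 0, 20, 5, 1, 11]
  [∞, -2, 4, 0, -3, 6, ∞]
  [∞, 19, ∞, 15, 0, ∞, 19]
  [18, -1, 6, 7, 8, 0, ∞]
  [∞, ∞, ∞, ∞, -1, 2, 0]
D(2):
  [0, 17, ∞, 18, 3, -1, 31]
  [12, 0, ∞, 30, 11, 11, 14]
  [2, 19, 0, 20, 5, 1, 11]
  [10, -2, 4, 0, -3, 6, 12]
  [31, 19, ∞, 15, 0, 30, 19]
  [11, -1, 6, 7, 8, 0, 13]
  [∞, ∞, ∞, ∞, -1, 2, 0]
D(3):
  [0, 17, ∞, 18, 3, -1, 31]
  [12, 0, ∞, 30, 11, 11, 14]
  [2, 19, 0, 20, 5, 1, 11]
  [6, -2, 4, 0, -3, 5, 12]
  [31, 19, ∞, 15, 0, 30, 19]
  [8, -1, 6, 7, 8, 0, 13]
  [∞, ∞, ∞, ∞, -1, 2, 0]
D(4):
  [0, 16, 22, 18, 3, -1, 30]
  [12, 0, 34, 30, 11, 11, 14]
  [2, 18, 0, 20, 5, 1, 11]
  [6, -2, 4, 0, -3, 5, 12]
  [21, 13, 19, 15, 0, 20, 19]
  [8, -1, 6, 7, 4, 0, 13]
  [∞, ∞, ∞, ∞, -1, 2, 0]
D(5):
  [0, 16, 22, 18, 3, -1, 22]
  [12, 0, 30, 26, 11, 11, 14]
  [2, 18, 0, 20, 5, 1, 11]
  [6, -2, 4, 0, -3, 5, 12]
  [21, 13, 19, 15, 0, 20, 19]
  [8, -1, 6, 7, 4, 0, 13]
  [20, 12, 18, 14, -1, 2, 0]
D(6):
  [0, -2, 5, 6, 3, -1, 12]
  [12, 0, 17, 18, 11, 11, 14]
  [2, 0, 0, 8, 5, 1, 11]
  [6, -2, 4, 0, -3, 5, 12]
  [21, 13, 19, 15, 0, 20, 19]
  [8, -1, 6, 7, 4, 0, 13]
  [10, 1, 8, 9, -1, 2, 0]
D(7):
  [0, -2, 5, 6, 3, -1, 12]
  [12, 0, 17, 18, 11, 11, 14]
  [2, 0, 0, 8, 5, 1, 11]
  [6, -2, 4, 0, -3, 5, 12]
  [21, 13, 19, 15, 0, 20, 19]
  [8, -1, 6, 7, 4, 0, 13]
  [10, 1, 8, 9, -1, 2, 0]
Answer: T* = [[0, -2, 5, 6, 3, -1, 12], [12, 0, 17, 18, 11, 11, 14], [2, 0, 0, 8, 5, 1, 11], [6, -2, 4, 0, -3, 5, 12], [21, 13, 19, 15, 0, 20, 19], [8, -1, 6, 7, 4, 0, 13], [10, 1, 8, 9, -1, 2, 0]]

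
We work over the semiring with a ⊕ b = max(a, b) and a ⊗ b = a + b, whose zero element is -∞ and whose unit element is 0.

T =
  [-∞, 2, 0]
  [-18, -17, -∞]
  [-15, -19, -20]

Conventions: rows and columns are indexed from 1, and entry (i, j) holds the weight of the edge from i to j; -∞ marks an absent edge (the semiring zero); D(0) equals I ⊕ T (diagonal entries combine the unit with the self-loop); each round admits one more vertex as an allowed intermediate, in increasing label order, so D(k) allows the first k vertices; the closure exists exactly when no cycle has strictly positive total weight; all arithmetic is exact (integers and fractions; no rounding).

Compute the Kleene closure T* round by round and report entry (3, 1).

D(0):
  [0, 2, 0]
  [-18, 0, -∞]
  [-15, -19, 0]
D(1):
  [0, 2, 0]
  [-18, 0, -18]
  [-15, -13, 0]
D(2):
  [0, 2, 0]
  [-18, 0, -18]
  [-15, -13, 0]
D(3):
  [0, 2, 0]
  [-18, 0, -18]
  [-15, -13, 0]
Answer: T*[3][1] = -15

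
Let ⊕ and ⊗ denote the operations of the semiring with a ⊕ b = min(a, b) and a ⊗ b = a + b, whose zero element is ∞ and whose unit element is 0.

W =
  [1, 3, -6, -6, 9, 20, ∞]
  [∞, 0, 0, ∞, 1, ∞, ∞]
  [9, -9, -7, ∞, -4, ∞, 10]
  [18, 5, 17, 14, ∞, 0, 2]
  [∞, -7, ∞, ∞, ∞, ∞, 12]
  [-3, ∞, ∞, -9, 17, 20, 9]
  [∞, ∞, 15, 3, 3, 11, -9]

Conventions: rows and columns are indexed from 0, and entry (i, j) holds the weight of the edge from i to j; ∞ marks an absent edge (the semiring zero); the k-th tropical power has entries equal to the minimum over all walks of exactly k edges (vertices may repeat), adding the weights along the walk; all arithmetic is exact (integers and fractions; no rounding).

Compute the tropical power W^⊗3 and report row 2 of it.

W^⊗2:
  [2, -15, -13, -5, -10, -6, -4]
  [9, -9, -7, ∞, -4, ∞, 10]
  [2, -16, -14, 3, -11, 21, 1]
  [-3, 5, 5, -9, 5, 13, -7]
  [∞, -7, -7, 15, -6, 23, 3]
  [-2, -4, -9, -9, 6, -9, -7]
  [8, -4, 6, -6, -6, 2, -18]
W^⊗3:
  [-9, -22, -20, -15, -17, -5, -13]
  [2, -16, -14, 3, -11, 21, 1]
  [-5, -23, -21, -4, -18, 3, -8]
  [-2, -4, -9, -9, -4, -9, -16]
  [2, -16, -14, 6, -11, 14, -6]
  [-12, -18, -16, -18, -13, -9, -16]
  [-1, -13, -4, -15, -15, -7, -27]
Answer: row 2 of W^⊗3 = [-5, -23, -21, -4, -18, 3, -8]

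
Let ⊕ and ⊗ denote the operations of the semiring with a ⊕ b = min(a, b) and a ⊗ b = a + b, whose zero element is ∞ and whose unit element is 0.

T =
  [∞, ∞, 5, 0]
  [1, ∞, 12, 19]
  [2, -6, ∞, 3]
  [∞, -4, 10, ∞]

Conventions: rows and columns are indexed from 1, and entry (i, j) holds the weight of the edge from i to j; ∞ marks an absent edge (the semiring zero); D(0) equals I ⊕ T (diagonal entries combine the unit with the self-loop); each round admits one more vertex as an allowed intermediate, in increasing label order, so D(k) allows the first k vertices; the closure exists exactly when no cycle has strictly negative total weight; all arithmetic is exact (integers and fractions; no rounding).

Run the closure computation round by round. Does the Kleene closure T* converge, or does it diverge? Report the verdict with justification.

D(0):
  [0, ∞, 5, 0]
  [1, 0, 12, 19]
  [2, -6, 0, 3]
  [∞, -4, 10, 0]
D(1):
  [0, ∞, 5, 0]
  [1, 0, 6, 1]
  [2, -6, 0, 2]
  [∞, -4, 10, 0]
Detection: at round 2, diagonal entry (4, 4) turns strictly negative.
Key observation: the cycle 4->2->1->4 has total weight (-4) + 1 + 0, which is strictly negative.
Answer: DIVERGES — negative cycle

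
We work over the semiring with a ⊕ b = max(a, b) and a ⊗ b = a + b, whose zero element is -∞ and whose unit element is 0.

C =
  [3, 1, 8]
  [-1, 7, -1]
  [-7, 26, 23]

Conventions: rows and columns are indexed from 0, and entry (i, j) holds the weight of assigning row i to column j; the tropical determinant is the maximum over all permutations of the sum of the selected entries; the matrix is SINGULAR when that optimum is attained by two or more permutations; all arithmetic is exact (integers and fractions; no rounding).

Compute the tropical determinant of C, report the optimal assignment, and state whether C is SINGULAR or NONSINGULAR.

σ = (0, 1, 2): 3 + 7 + 23 = 33
σ = (0, 2, 1): 3 + (-1) + 26 = 28
σ = (1, 0, 2): 1 + (-1) + 23 = 23
σ = (1, 2, 0): 1 + (-1) + (-7) = -7
σ = (2, 0, 1): 8 + (-1) + 26 = 33
σ = (2, 1, 0): 8 + 7 + (-7) = 8
Optimal value attained by: σ = (0, 1, 2).
Answer: det⊕(C) = 33; verdict: SINGULAR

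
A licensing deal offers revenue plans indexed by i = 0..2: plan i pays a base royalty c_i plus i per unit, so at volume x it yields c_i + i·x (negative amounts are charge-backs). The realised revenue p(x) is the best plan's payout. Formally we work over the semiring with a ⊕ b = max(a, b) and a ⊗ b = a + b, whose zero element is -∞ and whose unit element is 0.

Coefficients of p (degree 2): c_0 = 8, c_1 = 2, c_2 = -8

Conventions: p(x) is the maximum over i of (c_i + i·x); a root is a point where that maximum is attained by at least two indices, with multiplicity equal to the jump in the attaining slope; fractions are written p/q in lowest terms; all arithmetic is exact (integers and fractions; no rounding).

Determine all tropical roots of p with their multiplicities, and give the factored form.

hull edge (i=0, c=8) to (i=1, c=2): slope -6, span 1
hull edge (i=1, c=2) to (i=2, c=-8): slope -10, span 1
Factored form: p(x) = -8 ⊗ (x ⊕ 6) ⊗ (x ⊕ 10)
Answer: roots = 6 (mult 1), 10 (mult 1)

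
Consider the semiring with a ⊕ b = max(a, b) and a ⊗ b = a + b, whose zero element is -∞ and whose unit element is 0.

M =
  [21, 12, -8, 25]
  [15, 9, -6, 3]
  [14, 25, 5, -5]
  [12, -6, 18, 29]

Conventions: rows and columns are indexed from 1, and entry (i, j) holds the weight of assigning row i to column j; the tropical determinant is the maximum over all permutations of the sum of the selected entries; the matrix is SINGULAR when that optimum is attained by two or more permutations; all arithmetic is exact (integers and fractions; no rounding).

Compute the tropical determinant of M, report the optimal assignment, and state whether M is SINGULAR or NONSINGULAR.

σ = (1, 2, 3, 4): 21 + 9 + 5 + 29 = 64
σ = (1, 2, 4, 3): 21 + 9 + (-5) + 18 = 43
σ = (1, 3, 2, 4): 21 + (-6) + 25 + 29 = 69
σ = (1, 3, 4, 2): 21 + (-6) + (-5) + (-6) = 4
σ = (1, 4, 2, 3): 21 + 3 + 25 + 18 = 67
σ = (1, 4, 3, 2): 21 + 3 + 5 + (-6) = 23
σ = (2, 1, 3, 4): 12 + 15 + 5 + 29 = 61
σ = (2, 1, 4, 3): 12 + 15 + (-5) + 18 = 40
σ = (2, 3, 1, 4): 12 + (-6) + 14 + 29 = 49
σ = (2, 3, 4, 1): 12 + (-6) + (-5) + 12 = 13
σ = (2, 4, 1, 3): 12 + 3 + 14 + 18 = 47
σ = (2, 4, 3, 1): 12 + 3 + 5 + 12 = 32
σ = (3, 1, 2, 4): (-8) + 15 + 25 + 29 = 61
σ = (3, 1, 4, 2): (-8) + 15 + (-5) + (-6) = -4
σ = (3, 2, 1, 4): (-8) + 9 + 14 + 29 = 44
σ = (3, 2, 4, 1): (-8) + 9 + (-5) + 12 = 8
σ = (3, 4, 1, 2): (-8) + 3 + 14 + (-6) = 3
σ = (3, 4, 2, 1): (-8) + 3 + 25 + 12 = 32
σ = (4, 1, 2, 3): 25 + 15 + 25 + 18 = 83
σ = (4, 1, 3, 2): 25 + 15 + 5 + (-6) = 39
σ = (4, 2, 1, 3): 25 + 9 + 14 + 18 = 66
σ = (4, 2, 3, 1): 25 + 9 + 5 + 12 = 51
σ = (4, 3, 1, 2): 25 + (-6) + 14 + (-6) = 27
σ = (4, 3, 2, 1): 25 + (-6) + 25 + 12 = 56
Optimal value attained by: σ = (4, 1, 2, 3).
Answer: det⊕(M) = 83; verdict: NONSINGULAR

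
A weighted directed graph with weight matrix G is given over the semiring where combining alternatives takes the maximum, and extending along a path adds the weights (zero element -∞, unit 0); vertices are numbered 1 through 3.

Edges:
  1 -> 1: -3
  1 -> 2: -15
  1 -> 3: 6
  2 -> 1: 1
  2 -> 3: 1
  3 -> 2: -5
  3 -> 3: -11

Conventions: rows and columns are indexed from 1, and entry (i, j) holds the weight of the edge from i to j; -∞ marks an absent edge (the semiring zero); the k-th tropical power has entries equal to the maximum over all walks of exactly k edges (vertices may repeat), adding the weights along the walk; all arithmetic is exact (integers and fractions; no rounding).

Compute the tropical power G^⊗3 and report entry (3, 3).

G^⊗2:
  [-6, 1, 3]
  [-2, -4, 7]
  [-4, -16, -4]
G^⊗3:
  [2, -2, 2]
  [-3, 2, 4]
  [-7, -9, 2]
Key observation: the optimum is the walk 3->2->1->3, with weight (-5) + 1 + 6 = 2.
Optimal value attained by: walk 3->2->1->3.
Answer: (G^⊗3)[3][3] = 2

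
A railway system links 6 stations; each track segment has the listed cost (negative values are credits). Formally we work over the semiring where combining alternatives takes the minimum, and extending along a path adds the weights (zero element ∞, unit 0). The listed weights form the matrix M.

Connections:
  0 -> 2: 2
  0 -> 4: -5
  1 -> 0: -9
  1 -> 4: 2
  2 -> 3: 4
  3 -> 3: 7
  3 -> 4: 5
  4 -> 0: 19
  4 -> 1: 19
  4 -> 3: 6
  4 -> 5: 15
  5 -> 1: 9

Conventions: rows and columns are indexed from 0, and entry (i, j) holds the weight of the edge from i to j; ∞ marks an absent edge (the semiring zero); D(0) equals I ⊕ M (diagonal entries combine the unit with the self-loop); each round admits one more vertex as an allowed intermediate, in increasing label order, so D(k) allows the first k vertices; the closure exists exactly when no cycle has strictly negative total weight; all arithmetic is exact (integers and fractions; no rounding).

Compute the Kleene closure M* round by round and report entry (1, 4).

D(0):
  [0, ∞, 2, ∞, -5, ∞]
  [-9, 0, ∞, ∞, 2, ∞]
  [∞, ∞, 0, 4, ∞, ∞]
  [∞, ∞, ∞, 0, 5, ∞]
  [19, 19, ∞, 6, 0, 15]
  [∞, 9, ∞, ∞, ∞, 0]
D(1):
  [0, ∞, 2, ∞, -5, ∞]
  [-9, 0, -7, ∞, -14, ∞]
  [∞, ∞, 0, 4, ∞, ∞]
  [∞, ∞, ∞, 0, 5, ∞]
  [19, 19, 21, 6, 0, 15]
  [∞, 9, ∞, ∞, ∞, 0]
D(2):
  [0, ∞, 2, ∞, -5, ∞]
  [-9, 0, -7, ∞, -14, ∞]
  [∞, ∞, 0, 4, ∞, ∞]
  [∞, ∞, ∞, 0, 5, ∞]
  [10, 19, 12, 6, 0, 15]
  [0, 9, 2, ∞, -5, 0]
D(3):
  [0, ∞, 2, 6, -5, ∞]
  [-9, 0, -7, -3, -14, ∞]
  [∞, ∞, 0, 4, ∞, ∞]
  [∞, ∞, ∞, 0, 5, ∞]
  [10, 19, 12, 6, 0, 15]
  [0, 9, 2, 6, -5, 0]
D(4):
  [0, ∞, 2, 6, -5, ∞]
  [-9, 0, -7, -3, -14, ∞]
  [∞, ∞, 0, 4, 9, ∞]
  [∞, ∞, ∞, 0, 5, ∞]
  [10, 19, 12, 6, 0, 15]
  [0, 9, 2, 6, -5, 0]
D(5):
  [0, 14, 2, 1, -5, 10]
  [-9, 0, -7, -8, -14, 1]
  [19, 28, 0, 4, 9, 24]
  [15, 24, 17, 0, 5, 20]
  [10, 19, 12, 6, 0, 15]
  [0, 9, 2, 1, -5, 0]
D(6):
  [0, 14, 2, 1, -5, 10]
  [-9, 0, -7, -8, -14, 1]
  [19, 28, 0, 4, 9, 24]
  [15, 24, 17, 0, 5, 20]
  [10, 19, 12, 6, 0, 15]
  [0, 9, 2, 1, -5, 0]
Answer: M*[1][4] = -14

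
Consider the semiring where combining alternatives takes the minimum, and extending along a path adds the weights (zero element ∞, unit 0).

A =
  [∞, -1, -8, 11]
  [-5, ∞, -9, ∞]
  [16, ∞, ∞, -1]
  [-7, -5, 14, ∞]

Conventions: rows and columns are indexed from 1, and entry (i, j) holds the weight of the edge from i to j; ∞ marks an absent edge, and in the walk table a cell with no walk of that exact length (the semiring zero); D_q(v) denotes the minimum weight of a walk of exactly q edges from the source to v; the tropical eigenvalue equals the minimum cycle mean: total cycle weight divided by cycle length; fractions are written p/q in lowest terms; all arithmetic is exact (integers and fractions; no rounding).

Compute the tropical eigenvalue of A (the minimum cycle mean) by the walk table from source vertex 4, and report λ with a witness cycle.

q=0: [∞, ∞, ∞, 0]
q=1: [-7, -5, 14, ∞]
q=2: [-10, -8, -15, 4]
q=3: [-13, -11, -18, -16]
q=4: [-23, -21, -21, -19]
Optimal cycle mean attained by: cycle 1->3->4->1, total (-8) + (-1) + (-7), length 3.
Answer: λ = -16/3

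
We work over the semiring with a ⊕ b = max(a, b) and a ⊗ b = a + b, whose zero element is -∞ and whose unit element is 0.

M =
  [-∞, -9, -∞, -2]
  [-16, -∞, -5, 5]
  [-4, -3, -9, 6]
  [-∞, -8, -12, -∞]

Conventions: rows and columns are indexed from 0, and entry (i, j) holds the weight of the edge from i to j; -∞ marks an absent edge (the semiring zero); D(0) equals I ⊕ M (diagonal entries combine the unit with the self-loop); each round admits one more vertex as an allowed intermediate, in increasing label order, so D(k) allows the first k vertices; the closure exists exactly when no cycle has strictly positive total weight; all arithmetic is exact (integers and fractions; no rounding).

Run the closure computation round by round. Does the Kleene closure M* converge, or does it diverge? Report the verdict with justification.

D(0):
  [0, -9, -∞, -2]
  [-16, 0, -5, 5]
  [-4, -3, 0, 6]
  [-∞, -8, -12, 0]
D(1):
  [0, -9, -∞, -2]
  [-16, 0, -5, 5]
  [-4, -3, 0, 6]
  [-∞, -8, -12, 0]
D(2):
  [0, -9, -14, -2]
  [-16, 0, -5, 5]
  [-4, -3, 0, 6]
  [-24, -8, -12, 0]
D(3):
  [0, -9, -14, -2]
  [-9, 0, -5, 5]
  [-4, -3, 0, 6]
  [-16, -8, -12, 0]
D(4):
  [0, -9, -14, -2]
  [-9, 0, -5, 5]
  [-4, -2, 0, 6]
  [-16, -8, -12, 0]
Key observation: every diagonal entry stays at the unit through all rounds, so no improving cycle exists.
Answer: CONVERGES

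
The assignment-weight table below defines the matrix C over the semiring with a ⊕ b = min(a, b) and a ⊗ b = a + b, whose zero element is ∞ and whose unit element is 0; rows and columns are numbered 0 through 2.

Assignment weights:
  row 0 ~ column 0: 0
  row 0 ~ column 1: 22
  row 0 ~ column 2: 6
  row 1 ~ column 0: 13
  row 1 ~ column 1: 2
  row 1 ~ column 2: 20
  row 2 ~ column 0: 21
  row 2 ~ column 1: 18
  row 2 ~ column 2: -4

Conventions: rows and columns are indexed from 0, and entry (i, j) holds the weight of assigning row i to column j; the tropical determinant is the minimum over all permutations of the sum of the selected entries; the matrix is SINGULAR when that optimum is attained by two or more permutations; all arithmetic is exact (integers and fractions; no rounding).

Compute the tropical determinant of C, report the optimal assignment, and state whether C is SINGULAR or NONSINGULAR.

σ = (0, 1, 2): 0 + 2 + (-4) = -2
σ = (0, 2, 1): 0 + 20 + 18 = 38
σ = (1, 0, 2): 22 + 13 + (-4) = 31
σ = (1, 2, 0): 22 + 20 + 21 = 63
σ = (2, 0, 1): 6 + 13 + 18 = 37
σ = (2, 1, 0): 6 + 2 + 21 = 29
Optimal value attained by: σ = (0, 1, 2).
Answer: det⊕(C) = -2; verdict: NONSINGULAR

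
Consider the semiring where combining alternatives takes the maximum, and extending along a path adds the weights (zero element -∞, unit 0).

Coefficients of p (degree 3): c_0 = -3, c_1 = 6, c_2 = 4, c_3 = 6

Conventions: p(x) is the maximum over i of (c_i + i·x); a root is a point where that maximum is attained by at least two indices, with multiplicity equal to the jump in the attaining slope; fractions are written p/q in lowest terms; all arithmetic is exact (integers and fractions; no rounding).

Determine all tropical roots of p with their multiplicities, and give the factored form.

hull edge (i=0, c=-3) to (i=1, c=6): slope 9, span 1
hull edge (i=1, c=6) to (i=3, c=6): slope 0, span 2
Factored form: p(x) = 6 ⊗ (x ⊕ (-9)) ⊗ (x ⊕ 0) ⊗ (x ⊕ 0)
Answer: roots = -9 (mult 1), 0 (mult 2)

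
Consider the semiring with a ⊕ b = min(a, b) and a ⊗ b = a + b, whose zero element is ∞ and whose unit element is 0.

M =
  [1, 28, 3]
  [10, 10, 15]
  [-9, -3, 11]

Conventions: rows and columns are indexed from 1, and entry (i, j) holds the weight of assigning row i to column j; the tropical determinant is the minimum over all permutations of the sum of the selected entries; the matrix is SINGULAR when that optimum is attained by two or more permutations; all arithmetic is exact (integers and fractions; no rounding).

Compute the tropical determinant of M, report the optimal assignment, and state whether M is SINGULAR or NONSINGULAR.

σ = (1, 2, 3): 1 + 10 + 11 = 22
σ = (1, 3, 2): 1 + 15 + (-3) = 13
σ = (2, 1, 3): 28 + 10 + 11 = 49
σ = (2, 3, 1): 28 + 15 + (-9) = 34
σ = (3, 1, 2): 3 + 10 + (-3) = 10
σ = (3, 2, 1): 3 + 10 + (-9) = 4
Optimal value attained by: σ = (3, 2, 1).
Answer: det⊕(M) = 4; verdict: NONSINGULAR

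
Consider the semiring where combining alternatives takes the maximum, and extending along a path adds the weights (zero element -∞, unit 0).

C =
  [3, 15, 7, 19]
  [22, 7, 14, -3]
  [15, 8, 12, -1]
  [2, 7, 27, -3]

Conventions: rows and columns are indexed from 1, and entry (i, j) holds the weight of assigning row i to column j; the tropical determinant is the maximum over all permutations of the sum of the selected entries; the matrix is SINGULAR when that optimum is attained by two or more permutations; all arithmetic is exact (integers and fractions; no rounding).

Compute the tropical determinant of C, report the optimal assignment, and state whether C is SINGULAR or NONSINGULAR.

σ = (1, 2, 3, 4): 3 + 7 + 12 + (-3) = 19
σ = (1, 2, 4, 3): 3 + 7 + (-1) + 27 = 36
σ = (1, 3, 2, 4): 3 + 14 + 8 + (-3) = 22
σ = (1, 3, 4, 2): 3 + 14 + (-1) + 7 = 23
σ = (1, 4, 2, 3): 3 + (-3) + 8 + 27 = 35
σ = (1, 4, 3, 2): 3 + (-3) + 12 + 7 = 19
σ = (2, 1, 3, 4): 15 + 22 + 12 + (-3) = 46
σ = (2, 1, 4, 3): 15 + 22 + (-1) + 27 = 63
σ = (2, 3, 1, 4): 15 + 14 + 15 + (-3) = 41
σ = (2, 3, 4, 1): 15 + 14 + (-1) + 2 = 30
σ = (2, 4, 1, 3): 15 + (-3) + 15 + 27 = 54
σ = (2, 4, 3, 1): 15 + (-3) + 12 + 2 = 26
σ = (3, 1, 2, 4): 7 + 22 + 8 + (-3) = 34
σ = (3, 1, 4, 2): 7 + 22 + (-1) + 7 = 35
σ = (3, 2, 1, 4): 7 + 7 + 15 + (-3) = 26
σ = (3, 2, 4, 1): 7 + 7 + (-1) + 2 = 15
σ = (3, 4, 1, 2): 7 + (-3) + 15 + 7 = 26
σ = (3, 4, 2, 1): 7 + (-3) + 8 + 2 = 14
σ = (4, 1, 2, 3): 19 + 22 + 8 + 27 = 76
σ = (4, 1, 3, 2): 19 + 22 + 12 + 7 = 60
σ = (4, 2, 1, 3): 19 + 7 + 15 + 27 = 68
σ = (4, 2, 3, 1): 19 + 7 + 12 + 2 = 40
σ = (4, 3, 1, 2): 19 + 14 + 15 + 7 = 55
σ = (4, 3, 2, 1): 19 + 14 + 8 + 2 = 43
Optimal value attained by: σ = (4, 1, 2, 3).
Answer: det⊕(C) = 76; verdict: NONSINGULAR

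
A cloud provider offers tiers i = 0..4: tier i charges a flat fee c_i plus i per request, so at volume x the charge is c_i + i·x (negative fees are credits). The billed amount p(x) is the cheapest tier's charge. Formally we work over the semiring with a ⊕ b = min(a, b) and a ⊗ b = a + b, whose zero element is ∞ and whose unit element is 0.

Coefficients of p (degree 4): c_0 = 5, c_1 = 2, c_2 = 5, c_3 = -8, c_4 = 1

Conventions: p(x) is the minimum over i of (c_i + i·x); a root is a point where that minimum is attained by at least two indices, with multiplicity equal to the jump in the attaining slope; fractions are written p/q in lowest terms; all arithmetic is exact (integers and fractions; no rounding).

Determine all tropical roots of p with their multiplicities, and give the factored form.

hull edge (i=0, c=5) to (i=3, c=-8): slope -13/3, span 3
hull edge (i=3, c=-8) to (i=4, c=1): slope 9, span 1
Factored form: p(x) = 1 ⊗ (x ⊕ (-9)) ⊗ (x ⊕ 13/3) ⊗ (x ⊕ 13/3) ⊗ (x ⊕ 13/3)
Answer: roots = -9 (mult 1), 13/3 (mult 3)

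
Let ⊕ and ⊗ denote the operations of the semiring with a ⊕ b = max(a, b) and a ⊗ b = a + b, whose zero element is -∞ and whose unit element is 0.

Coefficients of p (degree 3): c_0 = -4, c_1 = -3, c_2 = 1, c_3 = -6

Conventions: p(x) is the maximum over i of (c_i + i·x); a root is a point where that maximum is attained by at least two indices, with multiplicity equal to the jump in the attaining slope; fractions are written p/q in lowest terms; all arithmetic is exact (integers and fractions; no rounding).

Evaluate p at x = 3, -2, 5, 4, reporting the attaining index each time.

p(3) = max(-4+0·3=-4, -3+1·3=0, 1+2·3=7, -6+3·3=3) = 7 (attained by i=2)
p(-2) = max(-4+0·(-2)=-4, -3+1·(-2)=-5, 1+2·(-2)=-3, -6+3·(-2)=-12) = -3 (attained by i=2)
p(5) = max(-4+0·5=-4, -3+1·5=2, 1+2·5=11, -6+3·5=9) = 11 (attained by i=2)
p(4) = max(-4+0·4=-4, -3+1·4=1, 1+2·4=9, -6+3·4=6) = 9 (attained by i=2)
Answer: p(3) = 7; p(-2) = -3; p(5) = 11; p(4) = 9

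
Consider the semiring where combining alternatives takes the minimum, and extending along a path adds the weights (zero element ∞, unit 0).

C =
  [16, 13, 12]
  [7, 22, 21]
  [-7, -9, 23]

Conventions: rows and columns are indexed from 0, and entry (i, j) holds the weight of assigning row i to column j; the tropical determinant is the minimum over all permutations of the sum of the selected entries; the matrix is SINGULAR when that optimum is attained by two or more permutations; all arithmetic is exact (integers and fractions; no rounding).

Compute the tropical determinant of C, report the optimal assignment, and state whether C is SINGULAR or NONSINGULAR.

σ = (0, 1, 2): 16 + 22 + 23 = 61
σ = (0, 2, 1): 16 + 21 + (-9) = 28
σ = (1, 0, 2): 13 + 7 + 23 = 43
σ = (1, 2, 0): 13 + 21 + (-7) = 27
σ = (2, 0, 1): 12 + 7 + (-9) = 10
σ = (2, 1, 0): 12 + 22 + (-7) = 27
Optimal value attained by: σ = (2, 0, 1).
Answer: det⊕(C) = 10; verdict: NONSINGULAR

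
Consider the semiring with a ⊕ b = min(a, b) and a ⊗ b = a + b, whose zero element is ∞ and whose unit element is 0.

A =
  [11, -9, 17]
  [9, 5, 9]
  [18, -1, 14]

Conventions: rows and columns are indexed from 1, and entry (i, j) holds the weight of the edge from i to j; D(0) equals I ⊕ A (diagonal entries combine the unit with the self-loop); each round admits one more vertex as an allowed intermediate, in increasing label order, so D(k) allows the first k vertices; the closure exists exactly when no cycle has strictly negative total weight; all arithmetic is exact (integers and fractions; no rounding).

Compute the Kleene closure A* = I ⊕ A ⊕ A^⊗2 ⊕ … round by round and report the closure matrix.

D(0):
  [0, -9, 17]
  [9, 0, 9]
  [18, -1, 0]
D(1):
  [0, -9, 17]
  [9, 0, 9]
  [18, -1, 0]
D(2):
  [0, -9, 0]
  [9, 0, 9]
  [8, -1, 0]
D(3):
  [0, -9, 0]
  [9, 0, 9]
  [8, -1, 0]
Answer: A* = [[0, -9, 0], [9, 0, 9], [8, -1, 0]]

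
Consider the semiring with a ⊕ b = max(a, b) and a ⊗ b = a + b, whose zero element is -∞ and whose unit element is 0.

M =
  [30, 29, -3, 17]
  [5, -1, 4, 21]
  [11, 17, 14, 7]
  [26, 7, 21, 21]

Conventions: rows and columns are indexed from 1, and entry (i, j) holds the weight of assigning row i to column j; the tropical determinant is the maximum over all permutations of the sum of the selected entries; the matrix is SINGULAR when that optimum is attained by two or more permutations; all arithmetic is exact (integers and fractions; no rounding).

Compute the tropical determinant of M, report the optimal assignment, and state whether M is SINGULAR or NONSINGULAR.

σ = (1, 2, 3, 4): 30 + (-1) + 14 + 21 = 64
σ = (1, 2, 4, 3): 30 + (-1) + 7 + 21 = 57
σ = (1, 3, 2, 4): 30 + 4 + 17 + 21 = 72
σ = (1, 3, 4, 2): 30 + 4 + 7 + 7 = 48
σ = (1, 4, 2, 3): 30 + 21 + 17 + 21 = 89
σ = (1, 4, 3, 2): 30 + 21 + 14 + 7 = 72
σ = (2, 1, 3, 4): 29 + 5 + 14 + 21 = 69
σ = (2, 1, 4, 3): 29 + 5 + 7 + 21 = 62
σ = (2, 3, 1, 4): 29 + 4 + 11 + 21 = 65
σ = (2, 3, 4, 1): 29 + 4 + 7 + 26 = 66
σ = (2, 4, 1, 3): 29 + 21 + 11 + 21 = 82
σ = (2, 4, 3, 1): 29 + 21 + 14 + 26 = 90
σ = (3, 1, 2, 4): (-3) + 5 + 17 + 21 = 40
σ = (3, 1, 4, 2): (-3) + 5 + 7 + 7 = 16
σ = (3, 2, 1, 4): (-3) + (-1) + 11 + 21 = 28
σ = (3, 2, 4, 1): (-3) + (-1) + 7 + 26 = 29
σ = (3, 4, 1, 2): (-3) + 21 + 11 + 7 = 36
σ = (3, 4, 2, 1): (-3) + 21 + 17 + 26 = 61
σ = (4, 1, 2, 3): 17 + 5 + 17 + 21 = 60
σ = (4, 1, 3, 2): 17 + 5 + 14 + 7 = 43
σ = (4, 2, 1, 3): 17 + (-1) + 11 + 21 = 48
σ = (4, 2, 3, 1): 17 + (-1) + 14 + 26 = 56
σ = (4, 3, 1, 2): 17 + 4 + 11 + 7 = 39
σ = (4, 3, 2, 1): 17 + 4 + 17 + 26 = 64
Optimal value attained by: σ = (2, 4, 3, 1).
Answer: det⊕(M) = 90; verdict: NONSINGULAR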